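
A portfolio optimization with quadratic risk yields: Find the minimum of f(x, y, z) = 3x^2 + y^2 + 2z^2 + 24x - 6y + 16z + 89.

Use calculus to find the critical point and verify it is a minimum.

f(x,y,z) = 3x^2 + y^2 + 2z^2 + 24x - 6y + 16z + 89
df/dx = 6x + (24) = 0 => x = -4
df/dy = 2y + (-6) = 0 => y = 3
df/dz = 4z + (16) = 0 => z = -4
f(-4,3,-4) = 3*(-4)^2 + 1*(3)^2 + 2*(-4)^2 + 24*(-4) + -6*(3) + 16*(-4) + 89 = 0
Hessian is diagonal with entries 6, 2, 4 > 0, confirmed minimum.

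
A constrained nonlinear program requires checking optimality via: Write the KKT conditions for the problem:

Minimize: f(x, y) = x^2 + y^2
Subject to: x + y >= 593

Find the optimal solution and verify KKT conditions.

KKT conditions for min x^2 + y^2 s.t. x + y >= 593:
Stationarity: 2x = mu, 2y = mu
So x = y = mu/2.
Complementary slackness: mu*(x + y - 593) = 0
Primal feasibility: x + y >= 593; dual feasibility: mu >= 0
If mu = 0 then x = y = 0, but 0 + 0 < 593 is infeasible, so the constraint is active.
Constraint active: x + y = 2*(mu/2) = 593 => mu = 593
x = y = 593/2, f = 351649/2
Verify: stationarity 2*(593/2) = 593 = mu; primal 593/2 + 593/2 = 593 >= 593; dual mu = 593 >= 0; complementary slackness 593*(593 - 593) = 0. All KKT conditions hold.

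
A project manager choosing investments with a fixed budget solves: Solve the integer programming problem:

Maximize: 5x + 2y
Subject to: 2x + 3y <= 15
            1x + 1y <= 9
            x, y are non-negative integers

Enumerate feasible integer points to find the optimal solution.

Constraint 1: 2x + 3y <= 15
Constraint 2: 1x + 1y <= 9
Feasible x range (need y >= 0): 0 <= x <= min(15/2, 9/1) => x in {0, ..., 7}.
Enumerate feasible integer points row by row (the coefficient of y is 2 > 0, so for each x the largest feasible y gives the best value):
  x = 0: y <= min((15 - 2*0)/3, (9 - 1*0)/1) => y in {0, ..., 5}; best 5*0 + 2*5 = 10
  x = 1: y <= min((15 - 2*1)/3, (9 - 1*1)/1) => y in {0, ..., 4}; best 5*1 + 2*4 = 13
  x = 2: y <= min((15 - 2*2)/3, (9 - 1*2)/1) => y in {0, ..., 3}; best 5*2 + 2*3 = 16
  x = 3: y <= min((15 - 2*3)/3, (9 - 1*3)/1) => y in {0, ..., 3}; best 5*3 + 2*3 = 21
  x = 4: y <= min((15 - 2*4)/3, (9 - 1*4)/1) => y in {0, ..., 2}; best 5*4 + 2*2 = 24
  x = 5: y <= min((15 - 2*5)/3, (9 - 1*5)/1) => y in {0, ..., 1}; best 5*5 + 2*1 = 27
  x = 6: y <= min((15 - 2*6)/3, (9 - 1*6)/1) => y in {0, ..., 1}; best 5*6 + 2*1 = 32
  x = 7: y <= min((15 - 2*7)/3, (9 - 1*7)/1) => y in {0}; best 5*7 + 2*0 = 35
The maximum 5x + 2y = 35 is achieved at x = 7, y = 0.
Check: 2*7 + 3*0 = 14 <= 15 and 1*7 + 1*0 = 7 <= 9.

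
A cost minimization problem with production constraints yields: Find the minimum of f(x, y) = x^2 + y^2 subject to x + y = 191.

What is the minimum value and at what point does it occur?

Substitute y = 191 - x into f(x,y) = x^2 + y^2:
g(x) = x^2 + (191 - x)^2 = 2x^2 - 382x + 36481
g'(x) = 4x - 382 = 0  =>  x = 191/2
y = 191 - 191/2 = 191/2
Minimum value = (191/2)^2 + (191/2)^2 = 36481/2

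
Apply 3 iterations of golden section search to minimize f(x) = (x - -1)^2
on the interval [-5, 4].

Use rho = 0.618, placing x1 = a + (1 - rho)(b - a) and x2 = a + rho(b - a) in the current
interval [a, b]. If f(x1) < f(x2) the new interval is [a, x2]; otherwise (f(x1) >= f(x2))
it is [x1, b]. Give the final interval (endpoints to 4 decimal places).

Golden section search for min of f(x) = (x - -1)^2 on [-5, 4].
Each step: x1 = a + (1 - rho)(b - a), x2 = a + rho(b - a); if f(x1) < f(x2) keep [a, x2], otherwise keep [x1, b].
Step 1: [-5.0000, 4.0000], x1=-1.5620 (f=0.3158), x2=0.5620 (f=2.4398); f(x1) < f(x2) => keep [-5.0000, 0.5620]
Step 2: [-5.0000, 0.5620], x1=-2.8753 (f=3.5168), x2=-1.5627 (f=0.3166); f(x1) > f(x2) => keep [-2.8753, 0.5620]
Step 3: [-2.8753, 0.5620], x1=-1.5623 (f=0.3161), x2=-0.7511 (f=0.0620); f(x1) > f(x2) => keep [-1.5623, 0.5620]
Final interval: [-1.5623, 0.5620]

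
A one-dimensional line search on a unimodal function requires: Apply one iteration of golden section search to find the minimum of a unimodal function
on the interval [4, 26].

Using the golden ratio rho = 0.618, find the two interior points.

Golden section search on [4, 26].
Golden ratio rho = 0.618 (approx).
Interior points:
  x_1 = 4 + (1-0.618)*22 = 12.4040
  x_2 = 4 + 0.618*22 = 17.5960
Compare f(x_1) and f(x_2) to determine which subinterval to keep.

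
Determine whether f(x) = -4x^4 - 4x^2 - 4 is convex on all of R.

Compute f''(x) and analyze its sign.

f(x) = -4x^4 - 4x^2 - 4
f'(x) = -16x^3 + -8x
f''(x) = -48x^2 + -8
f''(x) = -48x^2 + -8 <= -8 < 0 for all x
Therefore, f is concave on R.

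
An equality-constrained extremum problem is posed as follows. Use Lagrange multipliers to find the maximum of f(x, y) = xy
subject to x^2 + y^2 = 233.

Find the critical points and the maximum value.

Lagrange conditions: y = 2*lambda*x and x = 2*lambda*y
If x = 0 then y = 0, violating the constraint, so x, y != 0.
Dividing: y/x = x/y => x^2 = y^2 => y = x or y = -x
Constraint: 2x^2 = 233 => x^2 = 233/2 => x = +/-sqrt(233/2)
Critical points: (sqrt(233/2), sqrt(233/2)), (-sqrt(233/2), -sqrt(233/2)), (sqrt(233/2), -sqrt(233/2)), (-sqrt(233/2), sqrt(233/2))
  y = x:  xy = x^2 = 233/2  at (sqrt(233/2), sqrt(233/2)) and (-sqrt(233/2), -sqrt(233/2))
  y = -x: xy = -x^2 = -233/2 at (sqrt(233/2), -sqrt(233/2)) and (-sqrt(233/2), sqrt(233/2))
Maximum xy = 233/2 at (sqrt(233/2), sqrt(233/2)) and (-sqrt(233/2), -sqrt(233/2))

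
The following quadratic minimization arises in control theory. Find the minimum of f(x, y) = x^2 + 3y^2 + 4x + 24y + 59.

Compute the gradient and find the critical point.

f(x,y) = x^2 + 3y^2 + 4x + 24y + 59
df/dx = 2x + (4) = 0  =>  x = -2
df/dy = 6y + (24) = 0  =>  y = -4
f(-2, -4) = 1*(-2)^2 + 3*(-4)^2 + 4*(-2) + 24*(-4) + 59 = 7
Hessian is diagonal with entries 2, 6 > 0, so this is a minimum.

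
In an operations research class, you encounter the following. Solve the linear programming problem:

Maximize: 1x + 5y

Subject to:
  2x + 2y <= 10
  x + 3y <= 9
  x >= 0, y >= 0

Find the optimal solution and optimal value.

Feasible vertices: (0, 0), (0, 3), (3, 2), (5, 0)
Objective 1x + 5y at each:
  (0, 0): 0
  (0, 3): 15
  (3, 2): 13
  (5, 0): 5
Maximum is 15 at (0, 3).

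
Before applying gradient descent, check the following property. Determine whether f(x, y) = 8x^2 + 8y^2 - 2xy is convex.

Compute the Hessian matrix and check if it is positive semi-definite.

f(x,y) = 8x^2 + 8y^2 - 2xy
Hessian H = [[16, -2], [-2, 16]]
trace(H) = 32, det(H) = 252
Eigenvalues: (32 +/- sqrt(16)) / 2 = 18, 14
Since both eigenvalues > 0, f is convex.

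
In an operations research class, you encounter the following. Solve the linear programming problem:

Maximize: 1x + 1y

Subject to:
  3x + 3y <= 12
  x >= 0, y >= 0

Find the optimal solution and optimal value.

The feasible region has vertices at [(0, 0), (4, 0), (0, 4)].
Checking objective 1x + 1y at each vertex:
  (0, 0): 1*0 + 1*0 = 0
  (4, 0): 1*4 + 1*0 = 4
  (0, 4): 1*0 + 1*4 = 4
Maximum is 4 at (4, 0).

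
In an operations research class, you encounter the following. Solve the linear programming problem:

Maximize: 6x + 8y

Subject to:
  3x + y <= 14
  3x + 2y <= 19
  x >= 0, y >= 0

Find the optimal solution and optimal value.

Feasible vertices: (0, 0), (0, 19/2), (3, 5), (14/3, 0)
Objective 6x + 8y at each:
  (0, 0): 0
  (0, 19/2): 76
  (3, 5): 58
  (14/3, 0): 28
Maximum is 76 at (0, 19/2).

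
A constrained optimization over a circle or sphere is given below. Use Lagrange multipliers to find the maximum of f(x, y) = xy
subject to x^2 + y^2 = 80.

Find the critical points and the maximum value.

Lagrange conditions: y = 2*lambda*x and x = 2*lambda*y
If x = 0 then y = 0, violating the constraint, so x, y != 0.
Dividing: y/x = x/y => x^2 = y^2 => y = x or y = -x
Constraint: 2x^2 = 80 => x^2 = 40 => x = +/-sqrt(40)
Critical points: (sqrt(40), sqrt(40)), (-sqrt(40), -sqrt(40)), (sqrt(40), -sqrt(40)), (-sqrt(40), sqrt(40))
  y = x:  xy = x^2 = 40  at (sqrt(40), sqrt(40)) and (-sqrt(40), -sqrt(40))
  y = -x: xy = -x^2 = -40 at (sqrt(40), -sqrt(40)) and (-sqrt(40), sqrt(40))
Maximum xy = 40 at (sqrt(40), sqrt(40)) and (-sqrt(40), -sqrt(40))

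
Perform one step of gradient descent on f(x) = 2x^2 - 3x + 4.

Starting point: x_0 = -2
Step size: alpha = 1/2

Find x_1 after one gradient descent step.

f(x) = 2x^2 - 3x + 4
f'(x) = 4x - 3
f'(-2) = 4*-2 + (-3) = -11
x_1 = x_0 - alpha * f'(x_0) = -2 - 1/2 * -11 = 7/2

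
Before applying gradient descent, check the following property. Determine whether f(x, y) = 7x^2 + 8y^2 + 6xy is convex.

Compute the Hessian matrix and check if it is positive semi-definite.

f(x,y) = 7x^2 + 8y^2 + 6xy
Hessian H = [[14, 6], [6, 16]]
trace(H) = 30, det(H) = 188
Eigenvalues: (30 +/- sqrt(148)) / 2 = 21.08, 8.917
Since both eigenvalues > 0, f is convex.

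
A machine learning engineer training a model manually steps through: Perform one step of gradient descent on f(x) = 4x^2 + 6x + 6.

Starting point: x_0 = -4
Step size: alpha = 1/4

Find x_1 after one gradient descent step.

f(x) = 4x^2 + 6x + 6
f'(x) = 8x + 6
f'(-4) = 8*-4 + (6) = -26
x_1 = x_0 - alpha * f'(x_0) = -4 - 1/4 * -26 = 5/2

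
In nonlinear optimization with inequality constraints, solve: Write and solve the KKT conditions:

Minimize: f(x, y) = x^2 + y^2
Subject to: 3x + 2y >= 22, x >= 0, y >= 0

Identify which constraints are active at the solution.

KKT conditions for min x^2 + y^2 s.t. 3x + 2y >= 22, x >= 0, y >= 0:
Stationarity: 2x = mu*3 + mu_x, 2y = mu*2 + mu_y, with mu, mu_x, mu_y >= 0
Complementary slackness: mu*(3x + 2y - 22) = 0, mu_x*x = 0, mu_y*y = 0
(0, 0) is infeasible (3*0 + 2*0 < 22), so if mu = 0 stationarity would force x = mu_x/2 >= 0, y = mu_y/2 >= 0 with mu_x*x = mu_y*y = 0, i.e. x = y = 0: contradiction. Hence mu > 0 and 3x + 2y = 22 is active.
Try x > 0, y > 0 (so mu_x = mu_y = 0): x = 3*mu/2, y = 2*mu/2
Substitute: 3*(3*mu/2) + 2*(2*mu/2) = 22
  mu*13/2 = 22 => mu = 44/13
x* = 66/13 > 0, y* = 44/13 > 0, consistent with mu_x = mu_y = 0.
f is convex and the constraints are linear, so this KKT point is the global minimum.
f* = 484/13
Active constraints: 3x + 2y >= 22 (holds with equality, mu = 44/13 > 0); x >= 0 and y >= 0 are inactive (mu_x = mu_y = 0).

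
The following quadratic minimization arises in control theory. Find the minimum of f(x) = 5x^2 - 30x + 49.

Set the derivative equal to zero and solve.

f(x) = 5x^2 - 30x + 49
f'(x) = 10x + (-30) = 0
x = 30/10 = 3
f(3) = 4
Since f''(x) = 10 > 0, this is a minimum.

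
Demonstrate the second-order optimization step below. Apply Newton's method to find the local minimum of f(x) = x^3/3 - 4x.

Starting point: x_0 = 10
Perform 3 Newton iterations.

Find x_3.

f(x) = x^3/3 - 4x
f'(x) = x^2 - 4, f''(x) = 2x
Newton update: x_{n+1} = x_n - (x_n^2 - 4)/(2*x_n)
Step 1: x_0 = 10, f'=96, f''=20, x_1 = 26/5
Step 2: x_1 = 26/5, f'=576/25, f''=52/5, x_2 = 194/65
Step 3: x_2 = 194/65, f'=20736/4225, f''=388/65, x_3 = 13634/6305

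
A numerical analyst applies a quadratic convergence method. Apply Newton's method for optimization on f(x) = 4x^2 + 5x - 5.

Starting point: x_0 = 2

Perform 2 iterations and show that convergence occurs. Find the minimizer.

f(x) = 4x^2 + 5x - 5, f'(x) = 8x + (5), f''(x) = 8
Step 1: f'(2) = 21, x_1 = 2 - 21/8 = -5/8
Step 2: f'(-5/8) = 0, x_2 = -5/8 (converged)
Newton's method converges in 1 step for quadratics.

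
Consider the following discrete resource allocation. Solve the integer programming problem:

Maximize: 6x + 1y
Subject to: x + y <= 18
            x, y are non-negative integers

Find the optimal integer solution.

Objective: 6x + 1y, constraint: x + y <= 18
Coefficient of x is 6 >= coefficient of y is 1, so allocate the entire budget to x.
Optimal: x = 18, y = 0, value = 108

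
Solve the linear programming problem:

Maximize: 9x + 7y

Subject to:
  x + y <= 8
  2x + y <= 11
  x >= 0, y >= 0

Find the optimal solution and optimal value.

Feasible vertices: (0, 0), (0, 8), (3, 5), (11/2, 0)
Objective 9x + 7y at each:
  (0, 0): 0
  (0, 8): 56
  (3, 5): 62
  (11/2, 0): 99/2
Maximum is 62 at (3, 5).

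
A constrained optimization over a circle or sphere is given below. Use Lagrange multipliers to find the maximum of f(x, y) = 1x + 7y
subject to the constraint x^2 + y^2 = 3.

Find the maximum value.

Set up Lagrange conditions: grad f = lambda * grad g
  1 = 2*lambda*x
  7 = 2*lambda*y
From these: x/y = 1/7, so x = 1t, y = 7t for some t.
Substitute into constraint: (1t)^2 + (7t)^2 = 3
  t^2 * 50 = 3
  t = sqrt(3/50)
Maximum = 1*x + 7*y = (1^2 + 7^2)*t = 50 * sqrt(3/50) = sqrt(150)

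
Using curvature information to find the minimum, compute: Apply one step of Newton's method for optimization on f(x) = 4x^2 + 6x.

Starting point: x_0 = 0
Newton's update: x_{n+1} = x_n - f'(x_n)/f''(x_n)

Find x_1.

f(x) = 4x^2 + 6x
f'(x) = 8x + (6), f''(x) = 8
Newton step: x_1 = x_0 - f'(x_0)/f''(x_0)
f'(0) = 6
x_1 = 0 - 6/8 = -3/4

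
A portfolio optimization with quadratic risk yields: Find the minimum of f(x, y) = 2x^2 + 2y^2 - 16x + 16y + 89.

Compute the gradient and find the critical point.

f(x,y) = 2x^2 + 2y^2 - 16x + 16y + 89
df/dx = 4x + (-16) = 0  =>  x = 4
df/dy = 4y + (16) = 0  =>  y = -4
f(4, -4) = 2*(4)^2 + 2*(-4)^2 + -16*(4) + 16*(-4) + 89 = 25
Hessian is diagonal with entries 4, 4 > 0, so this is a minimum.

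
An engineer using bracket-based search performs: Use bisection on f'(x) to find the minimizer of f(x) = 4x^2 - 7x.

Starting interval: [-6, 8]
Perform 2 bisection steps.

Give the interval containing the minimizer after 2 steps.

Finding critical point of f(x) = 4x^2 - 7x using bisection on f'(x) = 8x + -7.
f'(x) = 0 when x = 7/8.
Starting interval: [-6, 8]
Step 1: mid = 1, f'(mid) = 1, new interval = [-6, 1]
Step 2: mid = -5/2, f'(mid) = -27, new interval = [-5/2, 1]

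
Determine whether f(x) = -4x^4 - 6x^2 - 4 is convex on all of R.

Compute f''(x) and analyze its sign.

f(x) = -4x^4 - 6x^2 - 4
f'(x) = -16x^3 + -12x
f''(x) = -48x^2 + -12
f''(x) = -48x^2 + -12 <= -12 < 0 for all x
Therefore, f is concave on R.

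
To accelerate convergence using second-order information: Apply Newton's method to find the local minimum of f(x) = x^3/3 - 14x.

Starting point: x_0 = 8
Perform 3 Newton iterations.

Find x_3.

f(x) = x^3/3 - 14x
f'(x) = x^2 - 14, f''(x) = 2x
Newton update: x_{n+1} = x_n - (x_n^2 - 14)/(2*x_n)
Step 1: x_0 = 8, f'=50, f''=16, x_1 = 39/8
Step 2: x_1 = 39/8, f'=625/64, f''=39/4, x_2 = 2417/624
Step 3: x_2 = 2417/624, f'=390625/389376, f''=2417/312, x_3 = 11293153/3016416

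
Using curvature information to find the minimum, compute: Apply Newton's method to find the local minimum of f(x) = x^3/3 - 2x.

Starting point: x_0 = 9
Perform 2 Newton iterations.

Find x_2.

f(x) = x^3/3 - 2x
f'(x) = x^2 - 2, f''(x) = 2x
Newton update: x_{n+1} = x_n - (x_n^2 - 2)/(2*x_n)
Step 1: x_0 = 9, f'=79, f''=18, x_1 = 83/18
Step 2: x_1 = 83/18, f'=6241/324, f''=83/9, x_2 = 7537/2988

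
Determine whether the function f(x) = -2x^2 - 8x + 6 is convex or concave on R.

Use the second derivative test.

f(x) = -2x^2 - 8x + 6
f'(x) = -4x - 8
f''(x) = -4
Since f''(x) = -4 < 0 for all x, f is concave on R.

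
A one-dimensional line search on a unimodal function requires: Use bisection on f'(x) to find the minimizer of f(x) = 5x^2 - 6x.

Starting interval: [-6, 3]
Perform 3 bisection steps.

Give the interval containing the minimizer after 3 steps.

Finding critical point of f(x) = 5x^2 - 6x using bisection on f'(x) = 10x + -6.
f'(x) = 0 when x = 3/5.
Starting interval: [-6, 3]
Step 1: mid = -3/2, f'(mid) = -21, new interval = [-3/2, 3]
Step 2: mid = 3/4, f'(mid) = 3/2, new interval = [-3/2, 3/4]
Step 3: mid = -3/8, f'(mid) = -39/4, new interval = [-3/8, 3/4]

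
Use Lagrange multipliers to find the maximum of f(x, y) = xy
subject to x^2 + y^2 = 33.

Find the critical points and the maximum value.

Lagrange conditions: y = 2*lambda*x and x = 2*lambda*y
If x = 0 then y = 0, violating the constraint, so x, y != 0.
Dividing: y/x = x/y => x^2 = y^2 => y = x or y = -x
Constraint: 2x^2 = 33 => x^2 = 33/2 => x = +/-sqrt(33/2)
Critical points: (sqrt(33/2), sqrt(33/2)), (-sqrt(33/2), -sqrt(33/2)), (sqrt(33/2), -sqrt(33/2)), (-sqrt(33/2), sqrt(33/2))
  y = x:  xy = x^2 = 33/2  at (sqrt(33/2), sqrt(33/2)) and (-sqrt(33/2), -sqrt(33/2))
  y = -x: xy = -x^2 = -33/2 at (sqrt(33/2), -sqrt(33/2)) and (-sqrt(33/2), sqrt(33/2))
Maximum xy = 33/2 at (sqrt(33/2), sqrt(33/2)) and (-sqrt(33/2), -sqrt(33/2))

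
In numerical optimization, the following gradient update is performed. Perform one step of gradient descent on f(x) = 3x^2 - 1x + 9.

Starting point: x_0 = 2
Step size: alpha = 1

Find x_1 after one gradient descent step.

f(x) = 3x^2 - 1x + 9
f'(x) = 6x - 1
f'(2) = 6*2 + (-1) = 11
x_1 = x_0 - alpha * f'(x_0) = 2 - 1 * 11 = -9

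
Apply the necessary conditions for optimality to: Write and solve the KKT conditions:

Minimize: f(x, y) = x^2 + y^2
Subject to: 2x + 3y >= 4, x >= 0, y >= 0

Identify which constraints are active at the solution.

KKT conditions for min x^2 + y^2 s.t. 2x + 3y >= 4, x >= 0, y >= 0:
Stationarity: 2x = mu*2 + mu_x, 2y = mu*3 + mu_y, with mu, mu_x, mu_y >= 0
Complementary slackness: mu*(2x + 3y - 4) = 0, mu_x*x = 0, mu_y*y = 0
(0, 0) is infeasible (2*0 + 3*0 < 4), so if mu = 0 stationarity would force x = mu_x/2 >= 0, y = mu_y/2 >= 0 with mu_x*x = mu_y*y = 0, i.e. x = y = 0: contradiction. Hence mu > 0 and 2x + 3y = 4 is active.
Try x > 0, y > 0 (so mu_x = mu_y = 0): x = 2*mu/2, y = 3*mu/2
Substitute: 2*(2*mu/2) + 3*(3*mu/2) = 4
  mu*13/2 = 4 => mu = 8/13
x* = 8/13 > 0, y* = 12/13 > 0, consistent with mu_x = mu_y = 0.
f is convex and the constraints are linear, so this KKT point is the global minimum.
f* = 16/13
Active constraints: 2x + 3y >= 4 (holds with equality, mu = 8/13 > 0); x >= 0 and y >= 0 are inactive (mu_x = mu_y = 0).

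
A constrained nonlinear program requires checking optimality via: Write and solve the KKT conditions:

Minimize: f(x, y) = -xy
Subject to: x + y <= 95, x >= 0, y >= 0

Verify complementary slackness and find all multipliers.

Problem: min -xy s.t. x + y <= 95 (multiplier lambda), x >= 0 (mu_x), y >= 0 (mu_y)
KKT stationarity: -y + lambda - mu_x = 0, -x + lambda - mu_y = 0, with lambda, mu_x, mu_y >= 0
Complementary slackness: lambda*(x + y - 95) = 0, mu_x*x = 0, mu_y*y = 0
If lambda = 0: y = -mu_x <= 0 and x = -mu_y <= 0 force x = y = 0 with f = 0; but x = y = 95/2 is feasible with f = -9025/4 < 0, so this is not the minimum. Hence lambda > 0 and x + y = 95.
Try x > 0, y > 0 (so mu_x = mu_y = 0): y = lambda, x = lambda => x = y = lambda
x + y = 95 => 2*lambda = 95 => lambda = 95/2
x* = y* = 95/2 > 0, consistent with mu_x = mu_y = 0.
(Any feasible point with x = 0 or y = 0 has f = 0 > -9025/4, so the minimum is not on those boundaries.)
min(-xy) = -9025/4 (i.e. max xy = 9025/4)
Multipliers: lambda = 95/2, mu_x = 0, mu_y = 0
Complementary slackness: lambda*(x + y - 95) = 95/2*(95/2 + 95/2 - 95) = 0, mu_x*x = 0*95/2 = 0, mu_y*y = 0*95/2 = 0. Satisfied.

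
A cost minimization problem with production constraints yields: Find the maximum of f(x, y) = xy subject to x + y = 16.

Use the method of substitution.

Substitute y = 16 - x into f(x,y) = xy:
g(x) = x(16 - x) = 16x - x^2
g'(x) = 16 - 2x = 0  =>  x = 8
y = 16 - 8 = 8
Maximum value = 8 * 8 = 64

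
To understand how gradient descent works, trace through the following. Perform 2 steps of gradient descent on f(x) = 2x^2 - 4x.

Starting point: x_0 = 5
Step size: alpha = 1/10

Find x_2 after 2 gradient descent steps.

f(x) = 2x^2 - 4x, f'(x) = 4x + (-4)
Step 1: f'(5) = 16, x_1 = 5 - 1/10 * 16 = 17/5
Step 2: f'(17/5) = 48/5, x_2 = 17/5 - 1/10 * 48/5 = 61/25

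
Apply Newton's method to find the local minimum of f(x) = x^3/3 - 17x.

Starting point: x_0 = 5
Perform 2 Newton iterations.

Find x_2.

f(x) = x^3/3 - 17x
f'(x) = x^2 - 17, f''(x) = 2x
Newton update: x_{n+1} = x_n - (x_n^2 - 17)/(2*x_n)
Step 1: x_0 = 5, f'=8, f''=10, x_1 = 21/5
Step 2: x_1 = 21/5, f'=16/25, f''=42/5, x_2 = 433/105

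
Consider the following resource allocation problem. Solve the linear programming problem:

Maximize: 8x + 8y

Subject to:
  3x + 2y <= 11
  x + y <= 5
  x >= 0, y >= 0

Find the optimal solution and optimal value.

Feasible vertices: (0, 0), (0, 5), (1, 4), (11/3, 0)
Objective 8x + 8y at each:
  (0, 0): 0
  (0, 5): 40
  (1, 4): 40
  (11/3, 0): 88/3
Maximum is 40 at (0, 5).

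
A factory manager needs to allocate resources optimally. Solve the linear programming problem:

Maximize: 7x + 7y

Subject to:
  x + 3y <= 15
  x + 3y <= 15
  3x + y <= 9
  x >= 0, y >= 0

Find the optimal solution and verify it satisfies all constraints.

Feasible vertices: (0, 0), (0, 5), (3/2, 9/2), (3, 0)
Objective 7x + 7y at each vertex:
  (0, 0): 0
  (0, 5): 35
  (3/2, 9/2): 42
  (3, 0): 21
Maximum is 42 at (3/2, 9/2).
Verify constraints at (x, y) = (3/2, 9/2):
  1*(3/2) + 3*(9/2) = 15 <= 15 (active)
  1*(3/2) + 3*(9/2) = 15 <= 15 (active)
  3*(3/2) + 1*(9/2) = 9 <= 9 (active)
  x = 3/2 >= 0, y = 9/2 >= 0. All constraints satisfied.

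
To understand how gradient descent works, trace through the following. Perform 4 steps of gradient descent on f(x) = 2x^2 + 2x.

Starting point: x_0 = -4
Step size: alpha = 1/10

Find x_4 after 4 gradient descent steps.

f(x) = 2x^2 + 2x, f'(x) = 4x + (2)
Step 1: f'(-4) = -14, x_1 = -4 - 1/10 * -14 = -13/5
Step 2: f'(-13/5) = -42/5, x_2 = -13/5 - 1/10 * -42/5 = -44/25
Step 3: f'(-44/25) = -126/25, x_3 = -44/25 - 1/10 * -126/25 = -157/125
Step 4: f'(-157/125) = -378/125, x_4 = -157/125 - 1/10 * -378/125 = -596/625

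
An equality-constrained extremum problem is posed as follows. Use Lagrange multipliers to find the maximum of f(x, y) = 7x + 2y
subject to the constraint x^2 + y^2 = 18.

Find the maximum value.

Set up Lagrange conditions: grad f = lambda * grad g
  7 = 2*lambda*x
  2 = 2*lambda*y
From these: x/y = 7/2, so x = 7t, y = 2t for some t.
Substitute into constraint: (7t)^2 + (2t)^2 = 18
  t^2 * 53 = 18
  t = sqrt(18/53)
Maximum = 7*x + 2*y = (7^2 + 2^2)*t = 53 * sqrt(18/53) = sqrt(954)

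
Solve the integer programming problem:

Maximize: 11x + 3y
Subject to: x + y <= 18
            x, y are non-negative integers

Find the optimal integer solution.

Objective: 11x + 3y, constraint: x + y <= 18
Coefficient of x is 11 >= coefficient of y is 3, so allocate the entire budget to x.
Optimal: x = 18, y = 0, value = 198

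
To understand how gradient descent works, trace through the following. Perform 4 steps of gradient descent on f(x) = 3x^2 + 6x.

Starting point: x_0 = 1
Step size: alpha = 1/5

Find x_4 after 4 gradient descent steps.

f(x) = 3x^2 + 6x, f'(x) = 6x + (6)
Step 1: f'(1) = 12, x_1 = 1 - 1/5 * 12 = -7/5
Step 2: f'(-7/5) = -12/5, x_2 = -7/5 - 1/5 * -12/5 = -23/25
Step 3: f'(-23/25) = 12/25, x_3 = -23/25 - 1/5 * 12/25 = -127/125
Step 4: f'(-127/125) = -12/125, x_4 = -127/125 - 1/5 * -12/125 = -623/625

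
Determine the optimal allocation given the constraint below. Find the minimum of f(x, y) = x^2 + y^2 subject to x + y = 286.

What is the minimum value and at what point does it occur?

Substitute y = 286 - x into f(x,y) = x^2 + y^2:
g(x) = x^2 + (286 - x)^2 = 2x^2 - 572x + 81796
g'(x) = 4x - 572 = 0  =>  x = 143
y = 286 - 143 = 143
Minimum value = 143^2 + 143^2 = 40898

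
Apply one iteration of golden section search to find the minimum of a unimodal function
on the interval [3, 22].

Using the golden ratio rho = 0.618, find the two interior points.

Golden section search on [3, 22].
Golden ratio rho = 0.618 (approx).
Interior points:
  x_1 = 3 + (1-0.618)*19 = 10.2580
  x_2 = 3 + 0.618*19 = 14.7420
Compare f(x_1) and f(x_2) to determine which subinterval to keep.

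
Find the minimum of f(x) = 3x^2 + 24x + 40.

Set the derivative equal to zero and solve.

f(x) = 3x^2 + 24x + 40
f'(x) = 6x + (24) = 0
x = -24/6 = -4
f(-4) = -8
Since f''(x) = 6 > 0, this is a minimum.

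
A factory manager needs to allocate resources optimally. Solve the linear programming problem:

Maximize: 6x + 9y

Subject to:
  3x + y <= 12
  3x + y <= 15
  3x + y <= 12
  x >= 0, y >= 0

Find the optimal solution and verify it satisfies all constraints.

Feasible vertices: (0, 0), (0, 12), (4, 0)
Objective 6x + 9y at each vertex:
  (0, 0): 0
  (0, 12): 108
  (4, 0): 24
Maximum is 108 at (0, 12).
Verify constraints at (x, y) = (0, 12):
  3*0 + 1*12 = 12 <= 12 (active)
  3*0 + 1*12 = 12 <= 15
  3*0 + 1*12 = 12 <= 12 (active)
  x = 0 >= 0, y = 12 >= 0. All constraints satisfied.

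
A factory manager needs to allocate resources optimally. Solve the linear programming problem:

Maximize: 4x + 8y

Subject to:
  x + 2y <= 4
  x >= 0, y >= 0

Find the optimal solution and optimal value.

The feasible region has vertices at [(0, 0), (4, 0), (0, 2)].
Checking objective 4x + 8y at each vertex:
  (0, 0): 4*0 + 8*0 = 0
  (4, 0): 4*4 + 8*0 = 16
  (0, 2): 4*0 + 8*2 = 16
Maximum is 16 at (4, 0).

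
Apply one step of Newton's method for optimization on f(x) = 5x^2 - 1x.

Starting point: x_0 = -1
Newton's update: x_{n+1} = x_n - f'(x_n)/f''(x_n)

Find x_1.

f(x) = 5x^2 - 1x
f'(x) = 10x + (-1), f''(x) = 10
Newton step: x_1 = x_0 - f'(x_0)/f''(x_0)
f'(-1) = -11
x_1 = -1 - -11/10 = 1/10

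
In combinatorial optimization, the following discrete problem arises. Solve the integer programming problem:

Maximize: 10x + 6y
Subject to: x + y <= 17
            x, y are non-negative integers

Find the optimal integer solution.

Objective: 10x + 6y, constraint: x + y <= 17
Coefficient of x is 10 >= coefficient of y is 6, so allocate the entire budget to x.
Optimal: x = 17, y = 0, value = 170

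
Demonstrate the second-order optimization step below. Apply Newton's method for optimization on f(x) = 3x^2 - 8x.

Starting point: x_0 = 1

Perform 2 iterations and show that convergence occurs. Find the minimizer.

f(x) = 3x^2 - 8x, f'(x) = 6x + (-8), f''(x) = 6
Step 1: f'(1) = -2, x_1 = 1 - -2/6 = 4/3
Step 2: f'(4/3) = 0, x_2 = 4/3 (converged)
Newton's method converges in 1 step for quadratics.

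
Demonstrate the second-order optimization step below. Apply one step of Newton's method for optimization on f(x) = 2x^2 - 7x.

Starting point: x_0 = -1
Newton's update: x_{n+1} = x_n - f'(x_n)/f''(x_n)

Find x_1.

f(x) = 2x^2 - 7x
f'(x) = 4x + (-7), f''(x) = 4
Newton step: x_1 = x_0 - f'(x_0)/f''(x_0)
f'(-1) = -11
x_1 = -1 - -11/4 = 7/4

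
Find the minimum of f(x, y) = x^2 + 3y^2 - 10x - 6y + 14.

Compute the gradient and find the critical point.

f(x,y) = x^2 + 3y^2 - 10x - 6y + 14
df/dx = 2x + (-10) = 0  =>  x = 5
df/dy = 6y + (-6) = 0  =>  y = 1
f(5, 1) = 1*(5)^2 + 3*(1)^2 + -10*(5) + -6*(1) + 14 = -14
Hessian is diagonal with entries 2, 6 > 0, so this is a minimum.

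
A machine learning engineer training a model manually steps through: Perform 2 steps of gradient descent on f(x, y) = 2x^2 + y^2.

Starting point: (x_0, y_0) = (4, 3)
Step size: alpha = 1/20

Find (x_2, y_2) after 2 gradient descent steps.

f(x,y) = 2x^2 + y^2
grad_x = 4x + 0y, grad_y = 2y + 0x
Step 1: grad = (16, 6), (16/5, 27/10)
Step 2: grad = (64/5, 27/5), (64/25, 243/100)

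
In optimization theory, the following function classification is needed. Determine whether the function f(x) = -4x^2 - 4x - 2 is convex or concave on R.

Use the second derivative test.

f(x) = -4x^2 - 4x - 2
f'(x) = -8x - 4
f''(x) = -8
Since f''(x) = -8 < 0 for all x, f is concave on R.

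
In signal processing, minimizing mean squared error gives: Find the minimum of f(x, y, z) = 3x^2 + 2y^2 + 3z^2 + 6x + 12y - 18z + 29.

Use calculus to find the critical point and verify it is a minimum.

f(x,y,z) = 3x^2 + 2y^2 + 3z^2 + 6x + 12y - 18z + 29
df/dx = 6x + (6) = 0 => x = -1
df/dy = 4y + (12) = 0 => y = -3
df/dz = 6z + (-18) = 0 => z = 3
f(-1,-3,3) = 3*(-1)^2 + 2*(-3)^2 + 3*(3)^2 + 6*(-1) + 12*(-3) + -18*(3) + 29 = -19
Hessian is diagonal with entries 6, 4, 6 > 0, confirmed minimum.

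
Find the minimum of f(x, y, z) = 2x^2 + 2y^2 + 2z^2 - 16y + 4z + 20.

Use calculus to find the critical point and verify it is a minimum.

f(x,y,z) = 2x^2 + 2y^2 + 2z^2 - 16y + 4z + 20
df/dx = 4x + (0) = 0 => x = 0
df/dy = 4y + (-16) = 0 => y = 4
df/dz = 4z + (4) = 0 => z = -1
f(0,4,-1) = 2*(0)^2 + 2*(4)^2 + 2*(-1)^2 + -16*(4) + 4*(-1) + 20 = -14
Hessian is diagonal with entries 4, 4, 4 > 0, confirmed minimum.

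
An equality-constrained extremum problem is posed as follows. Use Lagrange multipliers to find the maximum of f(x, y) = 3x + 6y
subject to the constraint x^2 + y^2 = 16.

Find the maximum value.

Set up Lagrange conditions: grad f = lambda * grad g
  3 = 2*lambda*x
  6 = 2*lambda*y
From these: x/y = 3/6, so x = 3t, y = 6t for some t.
Substitute into constraint: (3t)^2 + (6t)^2 = 16
  t^2 * 45 = 16
  t = sqrt(16/45)
Maximum = 3*x + 6*y = (3^2 + 6^2)*t = 45 * sqrt(16/45) = sqrt(720)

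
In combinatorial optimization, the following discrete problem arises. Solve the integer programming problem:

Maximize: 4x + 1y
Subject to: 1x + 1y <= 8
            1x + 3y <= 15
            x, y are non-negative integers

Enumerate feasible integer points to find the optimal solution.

Constraint 1: 1x + 1y <= 8
Constraint 2: 1x + 3y <= 15
Feasible x range (need y >= 0): 0 <= x <= min(8/1, 15/1) => x in {0, ..., 8}.
Enumerate feasible integer points row by row (the coefficient of y is 1 > 0, so for each x the largest feasible y gives the best value):
  x = 0: y <= min((8 - 1*0)/1, (15 - 1*0)/3) => y in {0, ..., 5}; best 4*0 + 1*5 = 5
  x = 1: y <= min((8 - 1*1)/1, (15 - 1*1)/3) => y in {0, ..., 4}; best 4*1 + 1*4 = 8
  x = 2: y <= min((8 - 1*2)/1, (15 - 1*2)/3) => y in {0, ..., 4}; best 4*2 + 1*4 = 12
  x = 3: y <= min((8 - 1*3)/1, (15 - 1*3)/3) => y in {0, ..., 4}; best 4*3 + 1*4 = 16
  x = 4: y <= min((8 - 1*4)/1, (15 - 1*4)/3) => y in {0, ..., 3}; best 4*4 + 1*3 = 19
  x = 5: y <= min((8 - 1*5)/1, (15 - 1*5)/3) => y in {0, ..., 3}; best 4*5 + 1*3 = 23
  x = 6: y <= min((8 - 1*6)/1, (15 - 1*6)/3) => y in {0, ..., 2}; best 4*6 + 1*2 = 26
  x = 7: y <= min((8 - 1*7)/1, (15 - 1*7)/3) => y in {0, ..., 1}; best 4*7 + 1*1 = 29
  x = 8: y <= min((8 - 1*8)/1, (15 - 1*8)/3) => y in {0}; best 4*8 + 1*0 = 32
The maximum 4x + 1y = 32 is achieved at x = 8, y = 0.
Check: 1*8 + 1*0 = 8 <= 8 and 1*8 + 3*0 = 8 <= 15.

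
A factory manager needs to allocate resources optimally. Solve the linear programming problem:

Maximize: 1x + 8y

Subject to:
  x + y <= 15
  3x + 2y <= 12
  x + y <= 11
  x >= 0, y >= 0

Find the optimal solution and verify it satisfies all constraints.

Feasible vertices: (0, 0), (0, 6), (4, 0)
Objective 1x + 8y at each vertex:
  (0, 0): 0
  (0, 6): 48
  (4, 0): 4
Maximum is 48 at (0, 6).
Verify constraints at (x, y) = (0, 6):
  1*0 + 1*6 = 6 <= 15
  3*0 + 2*6 = 12 <= 12 (active)
  1*0 + 1*6 = 6 <= 11
  x = 0 >= 0, y = 6 >= 0. All constraints satisfied.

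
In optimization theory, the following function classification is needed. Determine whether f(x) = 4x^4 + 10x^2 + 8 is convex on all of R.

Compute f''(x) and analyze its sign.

f(x) = 4x^4 + 10x^2 + 8
f'(x) = 16x^3 + 20x
f''(x) = 48x^2 + 20
f''(x) = 48x^2 + 20 >= 20 > 0 for all x
Therefore, f is convex on R.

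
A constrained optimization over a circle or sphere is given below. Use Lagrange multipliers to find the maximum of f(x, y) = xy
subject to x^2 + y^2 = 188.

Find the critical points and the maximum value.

Lagrange conditions: y = 2*lambda*x and x = 2*lambda*y
If x = 0 then y = 0, violating the constraint, so x, y != 0.
Dividing: y/x = x/y => x^2 = y^2 => y = x or y = -x
Constraint: 2x^2 = 188 => x^2 = 94 => x = +/-sqrt(94)
Critical points: (sqrt(94), sqrt(94)), (-sqrt(94), -sqrt(94)), (sqrt(94), -sqrt(94)), (-sqrt(94), sqrt(94))
  y = x:  xy = x^2 = 94  at (sqrt(94), sqrt(94)) and (-sqrt(94), -sqrt(94))
  y = -x: xy = -x^2 = -94 at (sqrt(94), -sqrt(94)) and (-sqrt(94), sqrt(94))
Maximum xy = 94 at (sqrt(94), sqrt(94)) and (-sqrt(94), -sqrt(94))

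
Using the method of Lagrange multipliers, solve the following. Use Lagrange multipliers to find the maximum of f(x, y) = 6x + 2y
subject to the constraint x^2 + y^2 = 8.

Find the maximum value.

Set up Lagrange conditions: grad f = lambda * grad g
  6 = 2*lambda*x
  2 = 2*lambda*y
From these: x/y = 6/2, so x = 6t, y = 2t for some t.
Substitute into constraint: (6t)^2 + (2t)^2 = 8
  t^2 * 40 = 8
  t = sqrt(8/40)
Maximum = 6*x + 2*y = (6^2 + 2^2)*t = 40 * sqrt(8/40) = sqrt(320)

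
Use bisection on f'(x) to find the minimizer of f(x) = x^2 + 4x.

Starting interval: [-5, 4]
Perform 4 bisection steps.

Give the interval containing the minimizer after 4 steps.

Finding critical point of f(x) = x^2 + 4x using bisection on f'(x) = 2x + 4.
f'(x) = 0 when x = -2.
Starting interval: [-5, 4]
Step 1: mid = -1/2, f'(mid) = 3, new interval = [-5, -1/2]
Step 2: mid = -11/4, f'(mid) = -3/2, new interval = [-11/4, -1/2]
Step 3: mid = -13/8, f'(mid) = 3/4, new interval = [-11/4, -13/8]
Step 4: mid = -35/16, f'(mid) = -3/8, new interval = [-35/16, -13/8]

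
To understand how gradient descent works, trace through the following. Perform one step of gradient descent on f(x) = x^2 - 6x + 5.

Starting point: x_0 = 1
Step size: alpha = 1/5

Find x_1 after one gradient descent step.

f(x) = x^2 - 6x + 5
f'(x) = 2x - 6
f'(1) = 2*1 + (-6) = -4
x_1 = x_0 - alpha * f'(x_0) = 1 - 1/5 * -4 = 9/5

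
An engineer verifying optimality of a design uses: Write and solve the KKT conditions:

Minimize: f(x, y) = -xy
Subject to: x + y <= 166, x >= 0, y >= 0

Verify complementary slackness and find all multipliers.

Problem: min -xy s.t. x + y <= 166 (multiplier lambda), x >= 0 (mu_x), y >= 0 (mu_y)
KKT stationarity: -y + lambda - mu_x = 0, -x + lambda - mu_y = 0, with lambda, mu_x, mu_y >= 0
Complementary slackness: lambda*(x + y - 166) = 0, mu_x*x = 0, mu_y*y = 0
If lambda = 0: y = -mu_x <= 0 and x = -mu_y <= 0 force x = y = 0 with f = 0; but x = y = 83 is feasible with f = -6889 < 0, so this is not the minimum. Hence lambda > 0 and x + y = 166.
Try x > 0, y > 0 (so mu_x = mu_y = 0): y = lambda, x = lambda => x = y = lambda
x + y = 166 => 2*lambda = 166 => lambda = 83
x* = y* = 83 > 0, consistent with mu_x = mu_y = 0.
(Any feasible point with x = 0 or y = 0 has f = 0 > -6889, so the minimum is not on those boundaries.)
min(-xy) = -6889 (i.e. max xy = 6889)
Multipliers: lambda = 83, mu_x = 0, mu_y = 0
Complementary slackness: lambda*(x + y - 166) = 83*(83 + 83 - 166) = 0, mu_x*x = 0*83 = 0, mu_y*y = 0*83 = 0. Satisfied.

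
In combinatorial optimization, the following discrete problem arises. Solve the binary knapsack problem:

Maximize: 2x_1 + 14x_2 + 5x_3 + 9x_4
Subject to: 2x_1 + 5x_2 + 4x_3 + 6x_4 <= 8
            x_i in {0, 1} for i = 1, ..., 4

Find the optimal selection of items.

Items: item 1 (v=2, w=2), item 2 (v=14, w=5), item 3 (v=5, w=4), item 4 (v=9, w=6)
Capacity: 8
Checking all 16 subsets (w = total weight, v = total value):
  {}: w = 0, v = 0
  {1}: w = 2, v = 2
  {2}: w = 5, v = 14
  {3}: w = 4, v = 5
  {4}: w = 6, v = 9
  {1, 2}: w = 7, v = 16
  {1, 3}: w = 6, v = 7
  {1, 4}: w = 8, v = 11
  {2, 3}: w = 9 > 8, infeasible
  {2, 4}: w = 11 > 8, infeasible
  {3, 4}: w = 10 > 8, infeasible
  {1, 2, 3}: w = 11 > 8, infeasible
  {1, 2, 4}: w = 13 > 8, infeasible
  {1, 3, 4}: w = 12 > 8, infeasible
  {2, 3, 4}: w = 15 > 8, infeasible
  {1, 2, 3, 4}: w = 17 > 8, infeasible
Best feasible subset: items [1, 2]
Total weight: 7 <= 8, total value: 16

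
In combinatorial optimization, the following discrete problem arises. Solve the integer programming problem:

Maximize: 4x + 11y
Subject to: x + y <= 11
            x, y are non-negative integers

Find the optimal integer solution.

Objective: 4x + 11y, constraint: x + y <= 11
Coefficient of y is 11 > coefficient of x is 4, so allocate the entire budget to y.
Optimal: x = 0, y = 11, value = 121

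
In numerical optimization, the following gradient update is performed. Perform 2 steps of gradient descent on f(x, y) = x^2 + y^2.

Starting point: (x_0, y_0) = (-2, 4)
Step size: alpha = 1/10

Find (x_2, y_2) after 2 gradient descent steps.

f(x,y) = x^2 + y^2
grad_x = 2x + 0y, grad_y = 2y + 0x
Step 1: grad = (-4, 8), (-8/5, 16/5)
Step 2: grad = (-16/5, 32/5), (-32/25, 64/25)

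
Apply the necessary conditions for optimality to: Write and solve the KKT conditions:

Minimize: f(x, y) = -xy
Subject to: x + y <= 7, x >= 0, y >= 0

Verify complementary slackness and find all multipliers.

Problem: min -xy s.t. x + y <= 7 (multiplier lambda), x >= 0 (mu_x), y >= 0 (mu_y)
KKT stationarity: -y + lambda - mu_x = 0, -x + lambda - mu_y = 0, with lambda, mu_x, mu_y >= 0
Complementary slackness: lambda*(x + y - 7) = 0, mu_x*x = 0, mu_y*y = 0
If lambda = 0: y = -mu_x <= 0 and x = -mu_y <= 0 force x = y = 0 with f = 0; but x = y = 7/2 is feasible with f = -49/4 < 0, so this is not the minimum. Hence lambda > 0 and x + y = 7.
Try x > 0, y > 0 (so mu_x = mu_y = 0): y = lambda, x = lambda => x = y = lambda
x + y = 7 => 2*lambda = 7 => lambda = 7/2
x* = y* = 7/2 > 0, consistent with mu_x = mu_y = 0.
(Any feasible point with x = 0 or y = 0 has f = 0 > -49/4, so the minimum is not on those boundaries.)
min(-xy) = -49/4 (i.e. max xy = 49/4)
Multipliers: lambda = 7/2, mu_x = 0, mu_y = 0
Complementary slackness: lambda*(x + y - 7) = 7/2*(7/2 + 7/2 - 7) = 0, mu_x*x = 0*7/2 = 0, mu_y*y = 0*7/2 = 0. Satisfied.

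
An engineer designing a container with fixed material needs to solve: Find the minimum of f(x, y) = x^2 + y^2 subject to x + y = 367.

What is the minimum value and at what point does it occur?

Substitute y = 367 - x into f(x,y) = x^2 + y^2:
g(x) = x^2 + (367 - x)^2 = 2x^2 - 734x + 134689
g'(x) = 4x - 734 = 0  =>  x = 367/2
y = 367 - 367/2 = 367/2
Minimum value = (367/2)^2 + (367/2)^2 = 134689/2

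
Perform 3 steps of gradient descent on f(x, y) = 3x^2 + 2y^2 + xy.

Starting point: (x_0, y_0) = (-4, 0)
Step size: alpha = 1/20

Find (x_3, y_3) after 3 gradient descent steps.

f(x,y) = 3x^2 + 2y^2 + xy
grad_x = 6x + 1y, grad_y = 4y + 1x
Step 1: grad = (-24, -4), (-14/5, 1/5)
Step 2: grad = (-83/5, -2), (-197/100, 3/10)
Step 3: grad = (-288/25, -77/100), (-697/500, 677/2000)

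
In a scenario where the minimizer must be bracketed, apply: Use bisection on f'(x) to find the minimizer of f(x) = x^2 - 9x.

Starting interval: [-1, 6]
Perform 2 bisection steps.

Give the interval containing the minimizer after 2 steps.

Finding critical point of f(x) = x^2 - 9x using bisection on f'(x) = 2x + -9.
f'(x) = 0 when x = 9/2.
Starting interval: [-1, 6]
Step 1: mid = 5/2, f'(mid) = -4, new interval = [5/2, 6]
Step 2: mid = 17/4, f'(mid) = -1/2, new interval = [17/4, 6]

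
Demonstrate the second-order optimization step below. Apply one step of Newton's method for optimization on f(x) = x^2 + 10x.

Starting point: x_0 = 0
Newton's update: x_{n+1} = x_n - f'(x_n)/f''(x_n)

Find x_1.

f(x) = x^2 + 10x
f'(x) = 2x + (10), f''(x) = 2
Newton step: x_1 = x_0 - f'(x_0)/f''(x_0)
f'(0) = 10
x_1 = 0 - 10/2 = -5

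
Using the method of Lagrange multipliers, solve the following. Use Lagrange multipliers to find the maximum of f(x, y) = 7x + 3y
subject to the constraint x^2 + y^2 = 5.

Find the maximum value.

Set up Lagrange conditions: grad f = lambda * grad g
  7 = 2*lambda*x
  3 = 2*lambda*y
From these: x/y = 7/3, so x = 7t, y = 3t for some t.
Substitute into constraint: (7t)^2 + (3t)^2 = 5
  t^2 * 58 = 5
  t = sqrt(5/58)
Maximum = 7*x + 3*y = (7^2 + 3^2)*t = 58 * sqrt(5/58) = sqrt(290)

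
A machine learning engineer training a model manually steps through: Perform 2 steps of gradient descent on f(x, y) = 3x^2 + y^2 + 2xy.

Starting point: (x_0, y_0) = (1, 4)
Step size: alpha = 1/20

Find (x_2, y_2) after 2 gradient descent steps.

f(x,y) = 3x^2 + y^2 + 2xy
grad_x = 6x + 2y, grad_y = 2y + 2x
Step 1: grad = (14, 10), (3/10, 7/2)
Step 2: grad = (44/5, 38/5), (-7/50, 78/25)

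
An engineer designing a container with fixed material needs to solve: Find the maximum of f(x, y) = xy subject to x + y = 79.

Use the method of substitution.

Substitute y = 79 - x into f(x,y) = xy:
g(x) = x(79 - x) = 79x - x^2
g'(x) = 79 - 2x = 0  =>  x = 79/2
y = 79 - 79/2 = 79/2
Maximum value = (79/2) * (79/2) = 6241/4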